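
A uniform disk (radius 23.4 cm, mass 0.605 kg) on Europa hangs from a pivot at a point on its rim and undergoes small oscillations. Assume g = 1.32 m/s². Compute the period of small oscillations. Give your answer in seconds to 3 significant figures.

3.24 s

I_cm = ½mr² = 0.01656 kg·m². The pivot is at distance d = 0.234 m from the centre of mass.
By the parallel-axis theorem, I = I_cm + md² = 0.01656 + 0.03313 = 0.04969 kg·m².
T = 2π√(I/(mgd)) = 2π√(0.04969/(0.605 × 1.32 × 0.234)) = 3.24 s.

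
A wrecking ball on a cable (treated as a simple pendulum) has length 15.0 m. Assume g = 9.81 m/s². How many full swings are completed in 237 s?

30

T = 2π√(L/g) = 2π√(15.0/9.81) = 7.769 s.
Number of complete oscillations = ⌊237/7.769⌋ = ⌊30.50⌋ = 30.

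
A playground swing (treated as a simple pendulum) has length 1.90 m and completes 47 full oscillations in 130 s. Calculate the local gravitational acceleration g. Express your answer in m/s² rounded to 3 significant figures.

T = 130/47 = 2.766 s.
From T = 2π√(L/g), g = 4π²L/T² = 4π² × 1.90/2.766² = 9.80 m/s².

9.80 m/s²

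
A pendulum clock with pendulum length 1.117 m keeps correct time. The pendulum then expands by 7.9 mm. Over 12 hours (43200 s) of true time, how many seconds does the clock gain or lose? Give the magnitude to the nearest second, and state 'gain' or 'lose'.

lose 152 s

T ∝ √L, so T'/T = √(1.12490/1.117) = 1.00353.
In 43200 s of true time the clock registers 43200/1.00353 = 43048.0 s, so it loses 152 s.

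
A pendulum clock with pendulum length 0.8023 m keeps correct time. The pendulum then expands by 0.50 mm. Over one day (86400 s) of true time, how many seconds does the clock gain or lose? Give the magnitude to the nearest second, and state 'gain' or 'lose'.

T ∝ √L, so T'/T = √(0.80280/0.8023) = 1.00031.
In 86400 s of true time the clock registers 86400/1.00031 = 86373.1 s, so it loses 27 s.

lose 27 s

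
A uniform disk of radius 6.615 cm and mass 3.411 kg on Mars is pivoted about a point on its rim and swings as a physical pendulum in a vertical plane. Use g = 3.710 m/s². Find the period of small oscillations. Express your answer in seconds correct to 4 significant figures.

1.028 s

I_cm = ½mr² = 0.0074630 kg·m². The pivot is at distance d = 0.06615 m from the centre of mass.
By the parallel-axis theorem, I = I_cm + md² = 0.0074630 + 0.014926 = 0.022389 kg·m².
T = 2π√(I/(mgd)) = 2π√(0.022389/(3.411 × 3.710 × 0.06615)) = 1.028 s.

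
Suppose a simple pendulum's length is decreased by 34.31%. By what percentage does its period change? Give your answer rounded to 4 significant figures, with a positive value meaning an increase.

-18.95%

T ∝ √L, so T'/T = √(0.65690) = 0.81049.
Percentage change in T = (0.81049 − 1) × 100% = -18.95%.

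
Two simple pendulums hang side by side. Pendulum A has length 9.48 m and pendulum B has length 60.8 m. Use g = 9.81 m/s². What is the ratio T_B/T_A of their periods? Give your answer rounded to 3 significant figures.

T ∝ √L, so T_B/T_A = √(L_B/L_A) = √(60.8/9.48) = 2.53.

2.53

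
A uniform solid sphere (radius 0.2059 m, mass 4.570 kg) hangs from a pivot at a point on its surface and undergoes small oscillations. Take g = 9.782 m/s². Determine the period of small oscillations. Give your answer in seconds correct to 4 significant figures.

1.079 s

I_cm = (2/5)mr² = 0.077498 kg·m². The pivot is at distance d = 0.2059 m from the centre of mass.
By the parallel-axis theorem, I = I_cm + md² = 0.077498 + 0.19374 = 0.27124 kg·m².
T = 2π√(I/(mgd)) = 2π√(0.27124/(4.570 × 9.782 × 0.2059)) = 1.079 s.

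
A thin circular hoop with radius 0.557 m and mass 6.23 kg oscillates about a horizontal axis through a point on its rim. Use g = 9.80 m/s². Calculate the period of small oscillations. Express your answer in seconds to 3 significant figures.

I_cm = mr² = 1.933 kg·m². The pivot is at distance d = 0.557 m from the centre of mass.
By the parallel-axis theorem, I = I_cm + md² = 1.933 + 1.933 = 3.866 kg·m².
T = 2π√(I/(mgd)) = 2π√(3.866/(6.23 × 9.80 × 0.557)) = 2.12 s.

2.12 s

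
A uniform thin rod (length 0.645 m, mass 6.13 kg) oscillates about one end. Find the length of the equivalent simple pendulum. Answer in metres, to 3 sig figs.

0.430 m

The equivalent simple-pendulum length is L_eq = I/(md), where I is about the pivot and d = 0.3225 m.
I_cm = (1/12)mL² = 0.2125 kg·m², so I = I_cm + md² = 0.2125 + 0.6376 = 0.8501 kg·m².
L_eq = 0.8501/(6.13 × 0.3225) = 0.430 m.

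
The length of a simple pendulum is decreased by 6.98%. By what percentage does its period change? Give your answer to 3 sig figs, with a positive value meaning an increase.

-3.55%

T ∝ √L, so T'/T = √(0.9302) = 0.9645.
Percentage change in T = (0.9645 − 1) × 100% = -3.55%.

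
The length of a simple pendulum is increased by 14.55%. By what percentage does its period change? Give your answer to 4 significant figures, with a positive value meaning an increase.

7.028%

T ∝ √L, so T'/T = √(1.1455) = 1.0703.
Percentage change in T = (1.0703 − 1) × 100% = 7.028%.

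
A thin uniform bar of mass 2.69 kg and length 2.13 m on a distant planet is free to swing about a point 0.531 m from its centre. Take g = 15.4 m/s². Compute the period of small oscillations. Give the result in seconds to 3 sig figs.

For a physical pendulum T = 2π√(I/(mgd)), with d = 0.5310 m from pivot to centre of mass.
I_cm = mL²/12 = 2.69 × 2.13²/12 = 1.017 kg·m²; I = I_cm + md² = 1.017 + 2.69 × 0.5310² = 1.775 kg·m².
T = 2π√(1.775/(2.69 × 15.4 × 0.5310)) = 1.79 s.

1.79 s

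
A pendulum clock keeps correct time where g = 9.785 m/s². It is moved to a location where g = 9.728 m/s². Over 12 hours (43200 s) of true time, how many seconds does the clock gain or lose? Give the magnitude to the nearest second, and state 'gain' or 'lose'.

lose 126 s

The clock's period scales as T ∝ 1/√g, so T'/T = √(9.785/9.728) = 1.00293.
In 43200 s of true time the clock registers 43200/1.00293 = 43074.0 s, so it loses 126 s.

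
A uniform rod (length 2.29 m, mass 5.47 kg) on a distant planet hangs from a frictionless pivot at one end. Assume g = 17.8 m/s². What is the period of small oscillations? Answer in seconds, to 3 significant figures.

For a physical pendulum T = 2π√(I/(mgd)), with d = 1.145 m from pivot to centre of mass.
I_cm = mL²/12 = 5.47 × 2.29²/12 = 2.390 kg·m²; I = I_cm + md² = 2.390 + 5.47 × 1.145² = 9.562 kg·m².
T = 2π√(9.562/(5.47 × 17.8 × 1.145)) = 1.84 s.

1.84 s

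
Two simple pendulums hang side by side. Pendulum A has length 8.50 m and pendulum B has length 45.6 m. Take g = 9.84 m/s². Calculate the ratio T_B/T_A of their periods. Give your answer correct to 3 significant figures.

T ∝ √L, so T_B/T_A = √(L_B/L_A) = √(45.6/8.50) = 2.32.

2.32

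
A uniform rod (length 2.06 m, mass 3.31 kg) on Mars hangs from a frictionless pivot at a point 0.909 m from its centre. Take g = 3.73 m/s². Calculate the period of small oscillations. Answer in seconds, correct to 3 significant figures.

3.71 s

For a physical pendulum T = 2π√(I/(mgd)), with d = 0.9090 m from pivot to centre of mass.
I_cm = mL²/12 = 3.31 × 2.06²/12 = 1.171 kg·m²; I = I_cm + md² = 1.171 + 3.31 × 0.9090² = 3.906 kg·m².
T = 2π√(3.906/(3.31 × 3.73 × 0.9090)) = 3.71 s.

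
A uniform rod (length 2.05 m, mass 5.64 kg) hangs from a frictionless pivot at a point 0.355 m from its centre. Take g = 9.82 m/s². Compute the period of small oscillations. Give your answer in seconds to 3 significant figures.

For a physical pendulum T = 2π√(I/(mgd)), with d = 0.3550 m from pivot to centre of mass.
I_cm = mL²/12 = 5.64 × 2.05²/12 = 1.975 kg·m²; I = I_cm + md² = 1.975 + 5.64 × 0.3550² = 2.686 kg·m².
T = 2π√(2.686/(5.64 × 9.82 × 0.3550)) = 2.32 s.

2.32 s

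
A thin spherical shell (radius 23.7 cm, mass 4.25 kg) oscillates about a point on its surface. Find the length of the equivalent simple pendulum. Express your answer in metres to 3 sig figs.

0.395 m

The equivalent simple-pendulum length is L_eq = I/(md), where I is about the pivot and d = 0.2370 m.
I_cm = (2/3)mR² = 0.1591 kg·m², so I = I_cm + md² = 0.1591 + 0.2387 = 0.3979 kg·m².
L_eq = 0.3979/(4.25 × 0.2370) = 0.395 m.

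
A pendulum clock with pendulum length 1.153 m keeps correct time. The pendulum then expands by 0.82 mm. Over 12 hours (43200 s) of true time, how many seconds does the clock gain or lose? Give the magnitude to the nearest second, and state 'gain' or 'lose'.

T ∝ √L, so T'/T = √(1.15382/1.153) = 1.00036.
In 43200 s of true time the clock registers 43200/1.00036 = 43184.6 s, so it loses 15 s.

lose 15 s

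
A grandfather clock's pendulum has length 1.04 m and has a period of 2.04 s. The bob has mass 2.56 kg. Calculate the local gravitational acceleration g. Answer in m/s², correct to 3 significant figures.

9.87 m/s²

From T = 2π√(L/g), g = 4π²L/T² = 4π² × 1.04/2.040² = 9.87 m/s².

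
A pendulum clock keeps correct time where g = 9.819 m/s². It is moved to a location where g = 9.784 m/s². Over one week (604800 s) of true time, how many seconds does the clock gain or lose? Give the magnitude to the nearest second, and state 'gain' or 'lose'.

The clock's period scales as T ∝ 1/√g, so T'/T = √(9.819/9.784) = 1.00179.
In 604800 s of true time the clock registers 604800/1.00179 = 603721.1 s, so it loses 1079 s.

lose 1079 s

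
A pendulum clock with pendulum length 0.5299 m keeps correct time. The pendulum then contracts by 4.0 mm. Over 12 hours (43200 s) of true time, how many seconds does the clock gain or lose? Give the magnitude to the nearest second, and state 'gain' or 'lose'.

gain 164 s

T ∝ √L, so T'/T = √(0.52590/0.5299) = 0.996219.
In 43200 s of true time the clock registers 43200/0.996219 = 43364.0 s, so it gains 164 s.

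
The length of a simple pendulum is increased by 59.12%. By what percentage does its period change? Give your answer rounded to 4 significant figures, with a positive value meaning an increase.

26.14%

T ∝ √L, so T'/T = √(1.5912) = 1.2614.
Percentage change in T = (1.2614 − 1) × 100% = 26.14%.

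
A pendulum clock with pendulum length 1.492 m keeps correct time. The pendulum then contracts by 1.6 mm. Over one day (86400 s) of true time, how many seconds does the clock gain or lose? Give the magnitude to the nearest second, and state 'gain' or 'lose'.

T ∝ √L, so T'/T = √(1.49040/1.492) = 0.999464.
In 86400 s of true time the clock registers 86400/0.999464 = 86446.4 s, so it gains 46 s.

gain 46 s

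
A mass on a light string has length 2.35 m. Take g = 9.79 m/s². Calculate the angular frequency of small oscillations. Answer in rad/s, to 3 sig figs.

2.04 rad/s

ω = √(g/L) = √(9.79/2.35) = 2.04 rad/s.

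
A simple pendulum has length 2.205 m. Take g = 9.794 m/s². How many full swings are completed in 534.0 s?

T = 2π√(L/g) = 2π√(2.205/9.794) = 2.9813 s.
Number of complete oscillations = ⌊534.0/2.9813⌋ = ⌊179.12⌋ = 179.

179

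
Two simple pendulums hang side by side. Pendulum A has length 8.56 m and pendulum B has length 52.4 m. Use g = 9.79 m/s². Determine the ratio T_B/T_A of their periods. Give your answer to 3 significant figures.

2.47

T ∝ √L, so T_B/T_A = √(L_B/L_A) = √(52.4/8.56) = 2.47.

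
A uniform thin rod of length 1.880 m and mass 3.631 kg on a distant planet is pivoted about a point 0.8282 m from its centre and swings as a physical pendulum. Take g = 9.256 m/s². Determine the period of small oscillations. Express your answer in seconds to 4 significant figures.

For a physical pendulum T = 2π√(I/(mgd)), with d = 0.82820 m from pivot to centre of mass.
I_cm = mL²/12 = 3.631 × 1.880²/12 = 1.0695 kg·m²; I = I_cm + md² = 1.0695 + 3.631 × 0.82820² = 3.5600 kg·m².
T = 2π√(3.5600/(3.631 × 9.256 × 0.82820)) = 2.247 s.

2.247 s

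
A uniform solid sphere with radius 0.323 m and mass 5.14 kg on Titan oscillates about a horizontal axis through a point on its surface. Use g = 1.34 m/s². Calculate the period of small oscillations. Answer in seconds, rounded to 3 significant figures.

3.65 s

I_cm = (2/5)mr² = 0.2145 kg·m². The pivot is at distance d = 0.323 m from the centre of mass.
By the parallel-axis theorem, I = I_cm + md² = 0.2145 + 0.5363 = 0.7508 kg·m².
T = 2π√(I/(mgd)) = 2π√(0.7508/(5.14 × 1.34 × 0.323)) = 3.65 s.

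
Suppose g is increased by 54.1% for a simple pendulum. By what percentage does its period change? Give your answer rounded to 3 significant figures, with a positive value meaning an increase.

T ∝ 1/√g, so T'/T = 1/√(1.541) = 0.8056.
Percentage change in T = (0.8056 − 1) × 100% = -19.4%.

-19.4%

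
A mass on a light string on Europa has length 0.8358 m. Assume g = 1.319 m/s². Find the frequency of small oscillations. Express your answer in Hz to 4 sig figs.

T = 2π√(L/g) = 2π√(0.8358/1.319) = 5.0016 s, so f = 1/T = 0.1999 Hz.

0.1999 Hz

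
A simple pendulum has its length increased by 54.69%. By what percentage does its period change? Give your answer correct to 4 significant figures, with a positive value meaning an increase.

T ∝ √L, so T'/T = √(1.5469) = 1.2437.
Percentage change in T = (1.2437 − 1) × 100% = 24.37%.

24.37%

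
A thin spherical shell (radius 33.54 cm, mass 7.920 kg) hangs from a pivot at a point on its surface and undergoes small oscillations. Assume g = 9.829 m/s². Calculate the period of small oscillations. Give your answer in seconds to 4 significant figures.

1.498 s

I_cm = (2/3)mr² = 0.59396 kg·m². The pivot is at distance d = 0.3354 m from the centre of mass.
By the parallel-axis theorem, I = I_cm + md² = 0.59396 + 0.89095 = 1.4849 kg·m².
T = 2π√(I/(mgd)) = 2π√(1.4849/(7.920 × 9.829 × 0.3354)) = 1.498 s.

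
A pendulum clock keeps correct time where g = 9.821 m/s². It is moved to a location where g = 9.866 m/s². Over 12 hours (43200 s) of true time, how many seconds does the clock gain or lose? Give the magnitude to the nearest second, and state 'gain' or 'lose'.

gain 99 s

The clock's period scales as T ∝ 1/√g, so T'/T = √(9.821/9.866) = 0.997717.
In 43200 s of true time the clock registers 43200/0.997717 = 43298.9 s, so it gains 99 s.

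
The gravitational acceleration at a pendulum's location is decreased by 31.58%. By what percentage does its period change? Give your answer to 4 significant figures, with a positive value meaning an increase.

20.90%

T ∝ 1/√g, so T'/T = 1/√(0.68420) = 1.2090.
Percentage change in T = (1.2090 − 1) × 100% = 20.90%.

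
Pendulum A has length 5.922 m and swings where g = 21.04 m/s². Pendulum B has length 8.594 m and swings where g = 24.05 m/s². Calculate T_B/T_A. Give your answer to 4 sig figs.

T = 2π√(L/g), so T_B/T_A = √((L_B/g_B)/(L_A/g_A)) = √((8.594/24.05)/(5.922/21.04)) = 1.127.

1.127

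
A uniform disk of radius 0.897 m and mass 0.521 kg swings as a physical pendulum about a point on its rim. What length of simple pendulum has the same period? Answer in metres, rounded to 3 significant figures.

The equivalent simple-pendulum length is L_eq = I/(md), where I is about the pivot and d = 0.8970 m.
I_cm = ½mR² = 0.2096 kg·m², so I = I_cm + md² = 0.2096 + 0.4192 = 0.6288 kg·m².
L_eq = 0.6288/(0.521 × 0.8970) = 1.35 m.

1.35 m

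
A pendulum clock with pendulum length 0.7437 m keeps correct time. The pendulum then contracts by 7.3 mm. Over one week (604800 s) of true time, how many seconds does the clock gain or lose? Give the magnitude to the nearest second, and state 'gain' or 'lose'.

T ∝ √L, so T'/T = √(0.73640/0.7437) = 0.995080.
In 604800 s of true time the clock registers 604800/0.995080 = 607790.3 s, so it gains 2990 s.

gain 2990 s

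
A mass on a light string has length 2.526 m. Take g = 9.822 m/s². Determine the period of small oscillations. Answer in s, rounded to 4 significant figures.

T = 2π√(L/g) = 2π√(2.526/9.822) = 2π × 0.50713 = 3.186 s.

3.186 s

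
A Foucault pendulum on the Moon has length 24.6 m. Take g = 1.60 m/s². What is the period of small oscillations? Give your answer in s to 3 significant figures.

24.6 s

T = 2π√(L/g) = 2π√(24.6/1.60) = 2π × 3.921 = 24.6 s.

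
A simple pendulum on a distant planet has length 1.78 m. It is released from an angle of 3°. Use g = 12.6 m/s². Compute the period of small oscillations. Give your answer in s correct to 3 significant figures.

2.36 s

T = 2π√(L/g) = 2π√(1.78/12.6) = 2π × 0.3759 = 2.36 s.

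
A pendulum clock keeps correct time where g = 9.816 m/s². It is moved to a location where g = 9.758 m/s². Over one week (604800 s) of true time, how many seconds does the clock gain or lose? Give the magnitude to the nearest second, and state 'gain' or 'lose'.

The clock's period scales as T ∝ 1/√g, so T'/T = √(9.816/9.758) = 1.00297.
In 604800 s of true time the clock registers 604800/1.00297 = 603010.6 s, so it loses 1789 s.

lose 1789 s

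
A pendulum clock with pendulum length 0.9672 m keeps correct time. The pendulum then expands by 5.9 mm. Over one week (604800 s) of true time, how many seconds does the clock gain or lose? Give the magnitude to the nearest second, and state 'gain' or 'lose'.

lose 1836 s

T ∝ √L, so T'/T = √(0.97310/0.9672) = 1.00305.
In 604800 s of true time the clock registers 604800/1.00305 = 602963.7 s, so it loses 1836 s.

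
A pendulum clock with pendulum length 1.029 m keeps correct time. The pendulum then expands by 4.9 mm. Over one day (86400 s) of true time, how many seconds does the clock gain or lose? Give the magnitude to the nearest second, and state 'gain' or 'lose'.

T ∝ √L, so T'/T = √(1.03390/1.029) = 1.00238.
In 86400 s of true time the clock registers 86400/1.00238 = 86195.0 s, so it loses 205 s.

lose 205 s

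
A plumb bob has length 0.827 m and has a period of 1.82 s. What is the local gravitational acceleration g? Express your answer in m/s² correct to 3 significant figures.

9.86 m/s²

From T = 2π√(L/g), g = 4π²L/T² = 4π² × 0.827/1.820² = 9.86 m/s².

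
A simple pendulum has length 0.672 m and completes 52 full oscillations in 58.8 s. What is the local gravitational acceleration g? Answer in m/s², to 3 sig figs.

20.7 m/s²

T = 58.8/52 = 1.131 s.
From T = 2π√(L/g), g = 4π²L/T² = 4π² × 0.672/1.131² = 20.7 m/s².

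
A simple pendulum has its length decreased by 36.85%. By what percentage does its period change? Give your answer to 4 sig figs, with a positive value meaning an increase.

T ∝ √L, so T'/T = √(0.63150) = 0.79467.
Percentage change in T = (0.79467 − 1) × 100% = -20.53%.

-20.53%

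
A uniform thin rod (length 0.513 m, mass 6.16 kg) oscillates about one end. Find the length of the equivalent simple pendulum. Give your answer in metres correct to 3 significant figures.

0.342 m

The equivalent simple-pendulum length is L_eq = I/(md), where I is about the pivot and d = 0.2565 m.
I_cm = (1/12)mL² = 0.1351 kg·m², so I = I_cm + md² = 0.1351 + 0.4053 = 0.5404 kg·m².
L_eq = 0.5404/(6.16 × 0.2565) = 0.342 m.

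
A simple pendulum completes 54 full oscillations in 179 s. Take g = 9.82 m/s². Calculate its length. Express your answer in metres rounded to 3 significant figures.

T = 179/54 = 3.315 s.
From T = 2π√(L/g), L = gT²/(4π²) = 9.82 × 3.315²/(4π²) = 2.73 m.

2.73 m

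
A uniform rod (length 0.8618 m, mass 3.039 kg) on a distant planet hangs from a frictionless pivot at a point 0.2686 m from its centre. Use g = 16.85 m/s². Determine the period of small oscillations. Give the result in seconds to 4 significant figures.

1.081 s

For a physical pendulum T = 2π√(I/(mgd)), with d = 0.26860 m from pivot to centre of mass.
I_cm = mL²/12 = 3.039 × 0.8618²/12 = 0.18809 kg·m²; I = I_cm + md² = 0.18809 + 3.039 × 0.26860² = 0.40734 kg·m².
T = 2π√(0.40734/(3.039 × 16.85 × 0.26860)) = 1.081 s.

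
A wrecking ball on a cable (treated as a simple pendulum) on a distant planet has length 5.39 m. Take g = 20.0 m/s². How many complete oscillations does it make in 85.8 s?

T = 2π√(L/g) = 2π√(5.39/20.0) = 3.262 s.
Number of complete oscillations = ⌊85.8/3.262⌋ = ⌊26.30⌋ = 26.

26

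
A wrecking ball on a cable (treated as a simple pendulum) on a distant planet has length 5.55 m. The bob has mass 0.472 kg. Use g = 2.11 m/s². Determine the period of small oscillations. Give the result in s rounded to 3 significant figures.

10.2 s

T = 2π√(L/g) = 2π√(5.55/2.11) = 2π × 1.622 = 10.2 s.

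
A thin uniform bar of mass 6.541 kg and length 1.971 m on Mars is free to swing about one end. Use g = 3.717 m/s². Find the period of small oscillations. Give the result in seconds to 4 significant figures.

3.736 s

For a physical pendulum T = 2π√(I/(mgd)), with d = 0.98550 m from pivot to centre of mass.
I_cm = mL²/12 = 6.541 × 1.971²/12 = 2.1176 kg·m²; I = I_cm + md² = 2.1176 + 6.541 × 0.98550² = 8.4702 kg·m².
T = 2π√(8.4702/(6.541 × 3.717 × 0.98550)) = 3.736 s.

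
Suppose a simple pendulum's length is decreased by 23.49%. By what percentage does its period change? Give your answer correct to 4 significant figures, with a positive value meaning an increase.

T ∝ √L, so T'/T = √(0.76510) = 0.87470.
Percentage change in T = (0.87470 − 1) × 100% = -12.53%.

-12.53%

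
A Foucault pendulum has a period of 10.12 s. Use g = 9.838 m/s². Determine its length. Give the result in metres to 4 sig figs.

From T = 2π√(L/g), L = gT²/(4π²) = 9.838 × 10.120²/(4π²) = 25.52 m.

25.52 m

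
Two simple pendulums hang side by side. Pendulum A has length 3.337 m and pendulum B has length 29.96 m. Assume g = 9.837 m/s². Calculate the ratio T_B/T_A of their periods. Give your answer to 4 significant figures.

2.996

T ∝ √L, so T_B/T_A = √(L_B/L_A) = √(29.96/3.337) = 2.996.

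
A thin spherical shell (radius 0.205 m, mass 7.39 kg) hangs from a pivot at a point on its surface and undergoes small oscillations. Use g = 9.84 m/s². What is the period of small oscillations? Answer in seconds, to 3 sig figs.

1.17 s

I_cm = (2/3)mr² = 0.2070 kg·m². The pivot is at distance d = 0.205 m from the centre of mass.
By the parallel-axis theorem, I = I_cm + md² = 0.2070 + 0.3106 = 0.5176 kg·m².
T = 2π√(I/(mgd)) = 2π√(0.5176/(7.39 × 9.84 × 0.205)) = 1.17 s.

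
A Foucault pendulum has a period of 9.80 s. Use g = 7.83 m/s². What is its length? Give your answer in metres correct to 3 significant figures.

From T = 2π√(L/g), L = gT²/(4π²) = 7.83 × 9.800²/(4π²) = 19.0 m.

19.0 m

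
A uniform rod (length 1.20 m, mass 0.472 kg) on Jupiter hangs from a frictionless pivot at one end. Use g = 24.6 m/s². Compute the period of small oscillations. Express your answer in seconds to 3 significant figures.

For a physical pendulum T = 2π√(I/(mgd)), with d = 0.6000 m from pivot to centre of mass.
I_cm = mL²/12 = 0.472 × 1.20²/12 = 0.05664 kg·m²; I = I_cm + md² = 0.05664 + 0.472 × 0.6000² = 0.2266 kg·m².
T = 2π√(0.2266/(0.472 × 24.6 × 0.6000)) = 1.13 s.

1.13 s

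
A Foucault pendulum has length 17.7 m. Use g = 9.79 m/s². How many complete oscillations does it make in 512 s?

60

T = 2π√(L/g) = 2π√(17.7/9.79) = 8.448 s.
Number of complete oscillations = ⌊512/8.448⌋ = ⌊60.60⌋ = 60.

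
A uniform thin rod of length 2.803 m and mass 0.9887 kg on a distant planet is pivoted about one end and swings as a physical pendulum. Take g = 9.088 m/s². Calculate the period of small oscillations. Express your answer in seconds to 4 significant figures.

For a physical pendulum T = 2π√(I/(mgd)), with d = 1.4015 m from pivot to centre of mass.
I_cm = mL²/12 = 0.9887 × 2.803²/12 = 0.64734 kg·m²; I = I_cm + md² = 0.64734 + 0.9887 × 1.4015² = 2.5893 kg·m².
T = 2π√(2.5893/(0.9887 × 9.088 × 1.4015)) = 2.849 s.

2.849 s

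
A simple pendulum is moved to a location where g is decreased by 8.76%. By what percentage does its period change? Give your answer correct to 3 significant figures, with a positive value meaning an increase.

T ∝ 1/√g, so T'/T = 1/√(0.9124) = 1.047.
Percentage change in T = (1.047 − 1) × 100% = 4.69%.

4.69%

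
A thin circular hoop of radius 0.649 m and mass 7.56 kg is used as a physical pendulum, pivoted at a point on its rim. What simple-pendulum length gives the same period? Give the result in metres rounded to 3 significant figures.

1.30 m

The equivalent simple-pendulum length is L_eq = I/(md), where I is about the pivot and d = 0.6490 m.
I_cm = mR² = 3.184 kg·m², so I = I_cm + md² = 3.184 + 3.184 = 6.369 kg·m².
L_eq = 6.369/(7.56 × 0.6490) = 1.30 m.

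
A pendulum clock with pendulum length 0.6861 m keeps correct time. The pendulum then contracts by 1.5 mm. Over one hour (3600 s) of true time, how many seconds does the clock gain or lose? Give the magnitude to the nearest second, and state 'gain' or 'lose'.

T ∝ √L, so T'/T = √(0.68460/0.6861) = 0.998906.
In 3600 s of true time the clock registers 3600/0.998906 = 3603.9 s, so it gains 4 s.

gain 4 s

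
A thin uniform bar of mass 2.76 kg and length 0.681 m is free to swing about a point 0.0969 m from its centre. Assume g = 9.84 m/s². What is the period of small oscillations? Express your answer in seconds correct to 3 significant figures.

For a physical pendulum T = 2π√(I/(mgd)), with d = 0.09690 m from pivot to centre of mass.
I_cm = mL²/12 = 2.76 × 0.681²/12 = 0.1067 kg·m²; I = I_cm + md² = 0.1067 + 2.76 × 0.09690² = 0.1326 kg·m².
T = 2π√(0.1326/(2.76 × 9.84 × 0.09690)) = 1.41 s.

1.41 s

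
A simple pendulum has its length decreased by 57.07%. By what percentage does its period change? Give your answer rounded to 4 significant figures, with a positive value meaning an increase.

T ∝ √L, so T'/T = √(0.42930) = 0.65521.
Percentage change in T = (0.65521 − 1) × 100% = -34.48%.

-34.48%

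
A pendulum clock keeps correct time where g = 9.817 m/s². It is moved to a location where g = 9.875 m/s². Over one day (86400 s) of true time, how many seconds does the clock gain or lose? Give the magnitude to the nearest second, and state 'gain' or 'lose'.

gain 255 s

The clock's period scales as T ∝ 1/√g, so T'/T = √(9.817/9.875) = 0.997059.
In 86400 s of true time the clock registers 86400/0.997059 = 86654.9 s, so it gains 255 s.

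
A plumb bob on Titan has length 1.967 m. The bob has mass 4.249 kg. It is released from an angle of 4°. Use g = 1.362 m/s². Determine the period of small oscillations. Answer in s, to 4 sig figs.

T = 2π√(L/g) = 2π√(1.967/1.362) = 2π × 1.2017 = 7.551 s.

7.551 s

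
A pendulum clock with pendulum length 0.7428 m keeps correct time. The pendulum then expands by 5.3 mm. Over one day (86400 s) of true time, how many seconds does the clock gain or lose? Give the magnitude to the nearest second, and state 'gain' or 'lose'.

lose 307 s

T ∝ √L, so T'/T = √(0.74810/0.7428) = 1.00356.
In 86400 s of true time the clock registers 86400/1.00356 = 86093.4 s, so it loses 307 s.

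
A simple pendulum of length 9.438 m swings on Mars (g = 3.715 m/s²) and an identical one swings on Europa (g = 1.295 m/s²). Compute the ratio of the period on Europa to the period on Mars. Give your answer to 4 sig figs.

T ∝ 1/√g, so T₂/T₁ = √(g₁/g₂) = √(3.715/1.295) = 1.694.

1.694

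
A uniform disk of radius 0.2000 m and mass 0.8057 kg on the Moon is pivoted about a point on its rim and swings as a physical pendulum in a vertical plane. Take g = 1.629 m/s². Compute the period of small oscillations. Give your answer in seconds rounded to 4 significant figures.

I_cm = ½mr² = 0.016114 kg·m². The pivot is at distance d = 0.2000 m from the centre of mass.
By the parallel-axis theorem, I = I_cm + md² = 0.016114 + 0.032228 = 0.048342 kg·m².
T = 2π√(I/(mgd)) = 2π√(0.048342/(0.8057 × 1.629 × 0.2000)) = 2.696 s.

2.696 s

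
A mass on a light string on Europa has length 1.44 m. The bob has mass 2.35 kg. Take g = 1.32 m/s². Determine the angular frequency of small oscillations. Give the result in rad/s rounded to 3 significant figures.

0.957 rad/s

ω = √(g/L) = √(1.32/1.44) = 0.957 rad/s.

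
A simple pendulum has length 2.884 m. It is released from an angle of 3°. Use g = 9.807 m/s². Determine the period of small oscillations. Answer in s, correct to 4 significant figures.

T = 2π√(L/g) = 2π√(2.884/9.807) = 2π × 0.54229 = 3.407 s.

3.407 s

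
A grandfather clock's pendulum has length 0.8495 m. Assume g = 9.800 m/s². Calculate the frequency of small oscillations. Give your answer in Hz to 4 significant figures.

0.5406 Hz

T = 2π√(L/g) = 2π√(0.8495/9.800) = 1.8499 s, so f = 1/T = 0.5406 Hz.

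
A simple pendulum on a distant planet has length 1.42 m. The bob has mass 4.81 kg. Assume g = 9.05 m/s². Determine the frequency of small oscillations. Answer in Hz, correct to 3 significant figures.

0.402 Hz

T = 2π√(L/g) = 2π√(1.42/9.05) = 2.489 s, so f = 1/T = 0.402 Hz.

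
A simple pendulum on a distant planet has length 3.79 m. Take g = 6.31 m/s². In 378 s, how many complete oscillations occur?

77

T = 2π√(L/g) = 2π√(3.79/6.31) = 4.870 s.
Number of complete oscillations = ⌊378/4.870⌋ = ⌊77.63⌋ = 77.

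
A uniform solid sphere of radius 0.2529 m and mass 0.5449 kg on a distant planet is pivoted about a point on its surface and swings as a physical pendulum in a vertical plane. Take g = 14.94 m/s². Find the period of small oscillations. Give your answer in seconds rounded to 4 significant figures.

0.9673 s

I_cm = (2/5)mr² = 0.013940 kg·m². The pivot is at distance d = 0.2529 m from the centre of mass.
By the parallel-axis theorem, I = I_cm + md² = 0.013940 + 0.034851 = 0.048791 kg·m².
T = 2π√(I/(mgd)) = 2π√(0.048791/(0.5449 × 14.94 × 0.2529)) = 0.9673 s.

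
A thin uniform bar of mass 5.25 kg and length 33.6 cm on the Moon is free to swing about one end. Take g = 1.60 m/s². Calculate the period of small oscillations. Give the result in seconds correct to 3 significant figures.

For a physical pendulum T = 2π√(I/(mgd)), with d = 0.1680 m from pivot to centre of mass.
I_cm = mL²/12 = 5.25 × 0.336²/12 = 0.04939 kg·m²; I = I_cm + md² = 0.04939 + 5.25 × 0.1680² = 0.1976 kg·m².
T = 2π√(0.1976/(5.25 × 1.60 × 0.1680)) = 2.35 s.

2.35 s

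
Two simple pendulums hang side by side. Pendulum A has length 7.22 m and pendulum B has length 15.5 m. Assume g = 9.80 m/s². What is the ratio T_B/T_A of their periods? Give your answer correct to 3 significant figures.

1.47

T ∝ √L, so T_B/T_A = √(L_B/L_A) = √(15.5/7.22) = 1.47.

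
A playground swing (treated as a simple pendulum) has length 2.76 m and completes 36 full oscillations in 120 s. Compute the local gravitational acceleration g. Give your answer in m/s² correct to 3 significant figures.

T = 120/36 = 3.333 s.
From T = 2π√(L/g), g = 4π²L/T² = 4π² × 2.76/3.333² = 9.81 m/s².

9.81 m/s²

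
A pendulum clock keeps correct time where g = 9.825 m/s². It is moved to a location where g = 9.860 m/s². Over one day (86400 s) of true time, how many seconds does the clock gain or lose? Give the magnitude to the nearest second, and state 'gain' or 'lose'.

The clock's period scales as T ∝ 1/√g, so T'/T = √(9.825/9.860) = 0.998224.
In 86400 s of true time the clock registers 86400/0.998224 = 86553.8 s, so it gains 154 s.

gain 154 s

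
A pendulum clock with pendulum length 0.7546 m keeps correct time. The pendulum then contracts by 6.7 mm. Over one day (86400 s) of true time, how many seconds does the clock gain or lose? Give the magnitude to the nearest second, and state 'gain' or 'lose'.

T ∝ √L, so T'/T = √(0.74790/0.7546) = 0.995551.
In 86400 s of true time the clock registers 86400/0.995551 = 86786.1 s, so it gains 386 s.

gain 386 s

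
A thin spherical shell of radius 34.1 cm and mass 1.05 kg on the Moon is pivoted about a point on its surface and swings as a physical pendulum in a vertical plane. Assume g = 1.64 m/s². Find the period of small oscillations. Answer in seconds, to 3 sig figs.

3.70 s

I_cm = (2/3)mr² = 0.08140 kg·m². The pivot is at distance d = 0.341 m from the centre of mass.
By the parallel-axis theorem, I = I_cm + md² = 0.08140 + 0.1221 = 0.2035 kg·m².
T = 2π√(I/(mgd)) = 2π√(0.2035/(1.05 × 1.64 × 0.341)) = 3.70 s.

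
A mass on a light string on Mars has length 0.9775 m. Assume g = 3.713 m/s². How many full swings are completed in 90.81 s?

T = 2π√(L/g) = 2π√(0.9775/3.713) = 3.2239 s.
Number of complete oscillations = ⌊90.81/3.2239⌋ = ⌊28.168⌋ = 28.

28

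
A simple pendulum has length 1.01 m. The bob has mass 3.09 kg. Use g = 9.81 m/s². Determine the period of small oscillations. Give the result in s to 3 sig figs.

T = 2π√(L/g) = 2π√(1.01/9.81) = 2π × 0.3209 = 2.02 s.

2.02 s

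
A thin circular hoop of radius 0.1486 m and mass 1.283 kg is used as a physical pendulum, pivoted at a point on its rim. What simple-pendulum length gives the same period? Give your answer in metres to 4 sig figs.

0.2972 m

The equivalent simple-pendulum length is L_eq = I/(md), where I is about the pivot and d = 0.14860 m.
I_cm = mR² = 0.028331 kg·m², so I = I_cm + md² = 0.028331 + 0.028331 = 0.056662 kg·m².
L_eq = 0.056662/(1.283 × 0.14860) = 0.2972 m.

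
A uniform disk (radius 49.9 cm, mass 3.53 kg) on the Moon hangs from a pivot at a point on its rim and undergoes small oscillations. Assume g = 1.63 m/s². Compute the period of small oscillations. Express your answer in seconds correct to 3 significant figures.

4.26 s

I_cm = ½mr² = 0.4395 kg·m². The pivot is at distance d = 0.499 m from the centre of mass.
By the parallel-axis theorem, I = I_cm + md² = 0.4395 + 0.8790 = 1.318 kg·m².
T = 2π√(I/(mgd)) = 2π√(1.318/(3.53 × 1.63 × 0.499)) = 4.26 s.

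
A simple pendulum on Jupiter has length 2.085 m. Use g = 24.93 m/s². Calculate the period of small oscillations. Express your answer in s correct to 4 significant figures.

T = 2π√(L/g) = 2π√(2.085/24.93) = 2π × 0.28920 = 1.817 s.

1.817 s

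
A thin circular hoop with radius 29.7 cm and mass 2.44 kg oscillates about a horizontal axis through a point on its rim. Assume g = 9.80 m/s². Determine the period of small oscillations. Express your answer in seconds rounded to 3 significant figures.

I_cm = mr² = 0.2152 kg·m². The pivot is at distance d = 0.297 m from the centre of mass.
By the parallel-axis theorem, I = I_cm + md² = 0.2152 + 0.2152 = 0.4305 kg·m².
T = 2π√(I/(mgd)) = 2π√(0.4305/(2.44 × 9.80 × 0.297)) = 1.55 s.

1.55 s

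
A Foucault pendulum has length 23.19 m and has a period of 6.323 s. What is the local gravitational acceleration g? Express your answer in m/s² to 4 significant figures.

22.90 m/s²

From T = 2π√(L/g), g = 4π²L/T² = 4π² × 23.19/6.3230² = 22.90 m/s².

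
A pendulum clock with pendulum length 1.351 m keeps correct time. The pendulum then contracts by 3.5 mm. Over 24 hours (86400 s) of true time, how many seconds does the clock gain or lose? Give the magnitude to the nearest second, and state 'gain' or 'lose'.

T ∝ √L, so T'/T = √(1.34750/1.351) = 0.998704.
In 86400 s of true time the clock registers 86400/0.998704 = 86512.1 s, so it gains 112 s.

gain 112 s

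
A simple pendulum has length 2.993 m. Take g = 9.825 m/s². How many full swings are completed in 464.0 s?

T = 2π√(L/g) = 2π√(2.993/9.825) = 3.4679 s.
Number of complete oscillations = ⌊464.0/3.4679⌋ = ⌊133.80⌋ = 133.

133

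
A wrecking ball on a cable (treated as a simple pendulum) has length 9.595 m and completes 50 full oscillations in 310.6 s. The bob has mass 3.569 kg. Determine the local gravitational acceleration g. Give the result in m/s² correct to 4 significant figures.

T = 310.6/50 = 6.2120 s.
From T = 2π√(L/g), g = 4π²L/T² = 4π² × 9.595/6.2120² = 9.816 m/s².

9.816 m/s²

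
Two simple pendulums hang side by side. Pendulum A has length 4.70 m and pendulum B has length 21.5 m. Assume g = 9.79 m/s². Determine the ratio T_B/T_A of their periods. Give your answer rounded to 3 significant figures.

2.14

T ∝ √L, so T_B/T_A = √(L_B/L_A) = √(21.5/4.70) = 2.14.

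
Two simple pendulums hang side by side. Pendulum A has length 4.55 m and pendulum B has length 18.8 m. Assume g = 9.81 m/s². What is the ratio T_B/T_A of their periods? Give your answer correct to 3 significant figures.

T ∝ √L, so T_B/T_A = √(L_B/L_A) = √(18.8/4.55) = 2.03.

2.03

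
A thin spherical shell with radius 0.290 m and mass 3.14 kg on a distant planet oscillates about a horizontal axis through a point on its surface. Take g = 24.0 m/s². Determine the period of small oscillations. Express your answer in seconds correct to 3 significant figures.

I_cm = (2/3)mr² = 0.1760 kg·m². The pivot is at distance d = 0.290 m from the centre of mass.
By the parallel-axis theorem, I = I_cm + md² = 0.1760 + 0.2641 = 0.4401 kg·m².
T = 2π√(I/(mgd)) = 2π√(0.4401/(3.14 × 24.0 × 0.290)) = 0.892 s.

0.892 s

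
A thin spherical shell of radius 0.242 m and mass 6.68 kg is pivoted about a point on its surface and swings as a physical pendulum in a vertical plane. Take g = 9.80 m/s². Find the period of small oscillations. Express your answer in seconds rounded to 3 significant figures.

1.27 s

I_cm = (2/3)mr² = 0.2608 kg·m². The pivot is at distance d = 0.242 m from the centre of mass.
By the parallel-axis theorem, I = I_cm + md² = 0.2608 + 0.3912 = 0.6520 kg·m².
T = 2π√(I/(mgd)) = 2π√(0.6520/(6.68 × 9.80 × 0.242)) = 1.27 s.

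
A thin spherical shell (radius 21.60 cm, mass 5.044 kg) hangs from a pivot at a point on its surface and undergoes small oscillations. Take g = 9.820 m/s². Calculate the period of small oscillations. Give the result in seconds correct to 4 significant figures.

1.203 s

I_cm = (2/3)mr² = 0.15689 kg·m². The pivot is at distance d = 0.2160 m from the centre of mass.
By the parallel-axis theorem, I = I_cm + md² = 0.15689 + 0.23533 = 0.39222 kg·m².
T = 2π√(I/(mgd)) = 2π√(0.39222/(5.044 × 9.820 × 0.2160)) = 1.203 s.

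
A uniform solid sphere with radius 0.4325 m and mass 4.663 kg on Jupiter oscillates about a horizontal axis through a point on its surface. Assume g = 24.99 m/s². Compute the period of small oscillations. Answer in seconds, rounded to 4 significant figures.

I_cm = (2/5)mr² = 0.34890 kg·m². The pivot is at distance d = 0.4325 m from the centre of mass.
By the parallel-axis theorem, I = I_cm + md² = 0.34890 + 0.87224 = 1.2211 kg·m².
T = 2π√(I/(mgd)) = 2π√(1.2211/(4.663 × 24.99 × 0.4325)) = 0.9780 s.

0.9780 s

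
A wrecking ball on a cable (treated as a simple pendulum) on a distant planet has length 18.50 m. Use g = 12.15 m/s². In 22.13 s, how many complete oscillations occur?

T = 2π√(L/g) = 2π√(18.50/12.15) = 7.7531 s.
Number of complete oscillations = ⌊22.13/7.7531⌋ = ⌊2.8543⌋ = 2.

2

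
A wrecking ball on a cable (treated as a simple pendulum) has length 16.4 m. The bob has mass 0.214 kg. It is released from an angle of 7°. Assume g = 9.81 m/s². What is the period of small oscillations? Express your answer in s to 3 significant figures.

8.12 s

T = 2π√(L/g) = 2π√(16.4/9.81) = 2π × 1.293 = 8.12 s.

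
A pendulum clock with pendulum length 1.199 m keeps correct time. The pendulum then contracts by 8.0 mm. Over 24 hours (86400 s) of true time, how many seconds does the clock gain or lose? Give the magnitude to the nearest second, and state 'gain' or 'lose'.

gain 290 s

T ∝ √L, so T'/T = √(1.19100/1.199) = 0.996658.
In 86400 s of true time the clock registers 86400/0.996658 = 86689.7 s, so it gains 290 s.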